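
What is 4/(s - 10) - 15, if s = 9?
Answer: -19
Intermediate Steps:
4/(s - 10) - 15 = 4/(9 - 10) - 15 = 4/(-1) - 15 = -1*4 - 15 = -4 - 15 = -19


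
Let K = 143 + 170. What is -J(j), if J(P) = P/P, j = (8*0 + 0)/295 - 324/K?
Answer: -1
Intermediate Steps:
K = 313
j = -324/313 (j = (8*0 + 0)/295 - 324/313 = (0 + 0)*(1/295) - 324*1/313 = 0*(1/295) - 324/313 = 0 - 324/313 = -324/313 ≈ -1.0351)
J(P) = 1
-J(j) = -1*1 = -1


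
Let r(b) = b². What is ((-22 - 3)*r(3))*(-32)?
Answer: 7200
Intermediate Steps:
((-22 - 3)*r(3))*(-32) = ((-22 - 3)*3²)*(-32) = -25*9*(-32) = -225*(-32) = 7200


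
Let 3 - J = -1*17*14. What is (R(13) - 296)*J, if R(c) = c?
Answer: -68203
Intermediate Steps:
J = 241 (J = 3 - (-1*17)*14 = 3 - (-17)*14 = 3 - 1*(-238) = 3 + 238 = 241)
(R(13) - 296)*J = (13 - 296)*241 = -283*241 = -68203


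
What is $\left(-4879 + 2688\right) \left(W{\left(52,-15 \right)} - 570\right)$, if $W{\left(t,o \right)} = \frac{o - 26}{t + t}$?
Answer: $\frac{129972311}{104} \approx 1.2497 \cdot 10^{6}$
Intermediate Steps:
$W{\left(t,o \right)} = \frac{-26 + o}{2 t}$
$\left(-4879 + 2688\right) \left(W{\left(52,-15 \right)} - 570\right) = \left(-4879 + 2688\right) \left(\frac{-26 - 15}{2 \cdot 52} - 570\right) = - 2191 \left(\frac{1}{2} \cdot \frac{1}{52} \left(-41\right) - 570\right) = - 2191 \left(- \frac{41}{104} - 570\right) = \left(-2191\right) \left(- \frac{59321}{104}\right) = \frac{129972311}{104}$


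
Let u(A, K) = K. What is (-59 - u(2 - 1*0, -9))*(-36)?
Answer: 1800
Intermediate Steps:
(-59 - u(2 - 1*0, -9))*(-36) = (-59 - 1*(-9))*(-36) = (-59 + 9)*(-36) = -50*(-36) = 1800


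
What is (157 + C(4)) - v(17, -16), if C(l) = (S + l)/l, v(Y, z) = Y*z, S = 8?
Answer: 432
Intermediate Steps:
C(l) = (8 + l)/l
(157 + C(4)) - v(17, -16) = (157 + (8 + 4)/4) - 17*(-16) = (157 + (¼)*12) - 1*(-272) = (157 + 3) + 272 = 160 + 272 = 432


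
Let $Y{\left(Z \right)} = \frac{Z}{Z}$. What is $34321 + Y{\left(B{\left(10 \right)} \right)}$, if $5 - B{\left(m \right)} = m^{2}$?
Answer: $34322$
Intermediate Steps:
$B{\left(m \right)} = 5 - m^{2}$
$Y{\left(Z \right)} = 1$
$34321 + Y{\left(B{\left(10 \right)} \right)} = 34321 + 1 = 34322$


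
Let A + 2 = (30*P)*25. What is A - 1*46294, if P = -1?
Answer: -47046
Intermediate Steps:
A = -752 (A = -2 + (30*(-1))*25 = -2 - 30*25 = -2 - 750 = -752)
A - 1*46294 = -752 - 1*46294 = -752 - 46294 = -47046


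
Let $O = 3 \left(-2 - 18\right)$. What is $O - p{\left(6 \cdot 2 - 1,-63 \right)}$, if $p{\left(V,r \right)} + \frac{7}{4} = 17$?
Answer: $- \frac{301}{4} \approx -75.25$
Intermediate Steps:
$p{\left(V,r \right)} = \frac{61}{4}$ ($p{\left(V,r \right)} = - \frac{7}{4} + 17 = \frac{61}{4}$)
$O = -60$ ($O = 3 \left(-2 - 18\right) = 3 \left(-20\right) = -60$)
$O - p{\left(6 \cdot 2 - 1,-63 \right)} = -60 - \frac{61}{4} = - \frac{301}{4}$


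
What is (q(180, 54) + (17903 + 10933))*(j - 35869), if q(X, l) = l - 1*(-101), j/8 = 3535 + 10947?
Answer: 2318903117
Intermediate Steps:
j = 115856 (j = 8*(3535 + 10947) = 8*14482 = 115856)
q(X, l) = 101 + l (q(X, l) = l + 101 = 101 + l)
(q(180, 54) + (17903 + 10933))*(j - 35869) = ((101 + 54) + (17903 + 10933))*(115856 - 35869) = (155 + 28836)*79987 = 28991*79987 = 2318903117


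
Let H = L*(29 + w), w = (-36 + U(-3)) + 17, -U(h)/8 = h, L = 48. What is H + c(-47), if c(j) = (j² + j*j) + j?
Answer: 6003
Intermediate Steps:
U(h) = -8*h
w = 5 (w = (-36 - 8*(-3)) + 17 = (-36 + 24) + 17 = -12 + 17 = 5)
H = 1632 (H = 48*(29 + 5) = 48*34 = 1632)
c(j) = j + 2*j² (c(j) = (j² + j²) + j = 2*j² + j = j + 2*j²)
H + c(-47) = 1632 - 47*(1 + 2*(-47)) = 1632 - 47*(1 - 94) = 1632 - 47*(-93) = 1632 + 4371 = 6003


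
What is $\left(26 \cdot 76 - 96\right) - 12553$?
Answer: $-10673$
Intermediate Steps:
$\left(26 \cdot 76 - 96\right) - 12553 = \left(1976 - 96\right) + \left(-17406 + 4853\right) = 1880 - 12553 = -10673$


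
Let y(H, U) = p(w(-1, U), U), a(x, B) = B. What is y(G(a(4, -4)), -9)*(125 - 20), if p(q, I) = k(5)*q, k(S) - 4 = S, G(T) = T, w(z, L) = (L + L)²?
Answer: 306180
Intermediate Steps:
w(z, L) = 4*L² (w(z, L) = (2*L)² = 4*L²)
k(S) = 4 + S
p(q, I) = 9*q (p(q, I) = (4 + 5)*q = 9*q)
y(H, U) = 36*U² (y(H, U) = 9*(4*U²) = 36*U²)
y(G(a(4, -4)), -9)*(125 - 20) = (36*(-9)²)*(125 - 20) = (36*81)*105 = 2916*105 = 306180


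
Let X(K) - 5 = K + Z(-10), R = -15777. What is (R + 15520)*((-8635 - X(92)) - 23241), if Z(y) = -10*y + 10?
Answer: 8245331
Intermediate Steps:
Z(y) = 10 - 10*y
X(K) = 115 + K (X(K) = 5 + (K + (10 - 10*(-10))) = 5 + (K + (10 + 100)) = 5 + (K + 110) = 5 + (110 + K) = 115 + K)
(R + 15520)*((-8635 - X(92)) - 23241) = (-15777 + 15520)*((-8635 - (115 + 92)) - 23241) = -257*((-8635 - 1*207) - 23241) = -257*((-8635 - 207) - 23241) = -257*(-8842 - 23241) = -257*(-32083) = 8245331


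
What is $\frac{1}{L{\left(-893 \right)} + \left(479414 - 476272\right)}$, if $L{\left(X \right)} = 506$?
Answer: $\frac{1}{3648} \approx 0.00027412$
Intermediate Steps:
$\frac{1}{L{\left(-893 \right)} + \left(479414 - 476272\right)} = \frac{1}{506 + \left(479414 - 476272\right)} = \frac{1}{506 + 3142} = \frac{1}{3648}$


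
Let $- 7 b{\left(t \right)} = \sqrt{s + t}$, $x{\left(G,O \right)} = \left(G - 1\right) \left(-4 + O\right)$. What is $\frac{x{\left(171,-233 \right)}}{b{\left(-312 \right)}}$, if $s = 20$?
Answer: $- \frac{141015 i \sqrt{73}}{73} \approx - 16505.0 i$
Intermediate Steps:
$x{\left(G,O \right)} = \left(-1 + G\right) \left(-4 + O\right)$
$b{\left(t \right)} = - \frac{\sqrt{20 + t}}{7}$
$\frac{x{\left(171,-233 \right)}}{b{\left(-312 \right)}} = \frac{4 - -233 - 684 + 171 \left(-233\right)}{\left(- \frac{1}{7}\right) \sqrt{20 - 312}} = \frac{4 + 233 - 684 - 39843}{\left(- \frac{1}{7}\right) \sqrt{-292}} = - \frac{40290}{\left(- \frac{1}{7}\right) 2 i \sqrt{73}} = - \frac{40290}{\left(- \frac{2}{7}\right) i \sqrt{73}} = - 40290 \frac{7 i \sqrt{73}}{146} = - \frac{141015 i \sqrt{73}}{73}$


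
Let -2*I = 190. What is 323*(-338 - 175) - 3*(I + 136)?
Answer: -165822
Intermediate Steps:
I = -95 (I = -½*190 = -95)
323*(-338 - 175) - 3*(I + 136) = 323*(-338 - 175) - 3*(-95 + 136) = 323*(-513) - 3*41 = -165699 - 123 = -165822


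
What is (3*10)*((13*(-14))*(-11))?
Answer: 60060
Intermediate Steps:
(3*10)*((13*(-14))*(-11)) = 30*(-182*(-11)) = 30*2002 = 60060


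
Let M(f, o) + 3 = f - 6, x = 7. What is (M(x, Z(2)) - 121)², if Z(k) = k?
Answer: 15129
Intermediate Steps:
M(f, o) = -9 + f (M(f, o) = -3 + (f - 6) = -3 + (-6 + f) = -9 + f)
(M(x, Z(2)) - 121)² = ((-9 + 7) - 121)² = (-2 - 121)² = (-123)² = 15129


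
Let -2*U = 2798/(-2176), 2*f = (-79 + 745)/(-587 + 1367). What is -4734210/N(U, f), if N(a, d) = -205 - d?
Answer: 1230894600/53411 ≈ 23046.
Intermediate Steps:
f = 111/260 (f = ((-79 + 745)/(-587 + 1367))/2 = (666/780)/2 = (666*(1/780))/2 = (1/2)*(111/130) = 111/260 ≈ 0.42692)
U = 1399/2176 (U = -1399/(-2176) = -1399*(-1)/2176 = -1/2*(-1399/1088) = 1399/2176 ≈ 0.64292)
-4734210/N(U, f) = -4734210/(-205 - 1*111/260) = -4734210/(-205 - 111/260) = -4734210/(-53411/260) = -4734210*(-260/53411) = 1230894600/53411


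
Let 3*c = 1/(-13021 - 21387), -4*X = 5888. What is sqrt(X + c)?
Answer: I*sqrt(3921111482574)/51612 ≈ 38.367*I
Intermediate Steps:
X = -1472 (X = -1/4*5888 = -1472)
c = -1/103224 (c = 1/(3*(-13021 - 21387)) = (1/3)/(-34408) = (1/3)*(-1/34408) = -1/103224 ≈ -9.6877e-6)
sqrt(X + c) = sqrt(-1472 - 1/103224) = sqrt(-151945729/103224) = I*sqrt(3921111482574)/51612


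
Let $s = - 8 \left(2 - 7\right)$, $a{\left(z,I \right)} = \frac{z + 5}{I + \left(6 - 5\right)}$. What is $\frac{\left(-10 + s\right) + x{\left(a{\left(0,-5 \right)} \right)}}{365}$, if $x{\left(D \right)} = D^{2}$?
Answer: $\frac{101}{1168} \approx 0.086473$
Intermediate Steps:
$a{\left(z,I \right)} = \frac{5 + z}{1 + I}$ ($a{\left(z,I \right)} = \frac{5 + z}{I + 1} = \frac{5 + z}{1 + I}$)
$s = 40$ ($s = \left(-8\right) \left(-5\right) = 40$)
$\frac{\left(-10 + s\right) + x{\left(a{\left(0,-5 \right)} \right)}}{365} = \frac{\left(-10 + 40\right) + \left(\frac{5 + 0}{1 - 5}\right)^{2}}{365} = \left(30 + \left(\frac{1}{-4} \cdot 5\right)^{2}\right) \frac{1}{365} = \left(30 + \left(\left(- \frac{1}{4}\right) 5\right)^{2}\right) \frac{1}{365} = \left(30 + \left(- \frac{5}{4}\right)^{2}\right) \frac{1}{365} = \left(30 + \frac{25}{16}\right) \frac{1}{365} = \frac{505}{16} \cdot \frac{1}{365} = \frac{101}{1168}$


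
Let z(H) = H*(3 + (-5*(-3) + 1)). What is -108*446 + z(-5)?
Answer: -48263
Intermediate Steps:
z(H) = 19*H (z(H) = H*(3 + (15 + 1)) = H*(3 + 16) = H*19 = 19*H)
-108*446 + z(-5) = -108*446 + 19*(-5) = -48168 - 95 = -48263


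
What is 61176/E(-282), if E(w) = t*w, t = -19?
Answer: 10196/893 ≈ 11.418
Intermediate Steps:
E(w) = -19*w
61176/E(-282) = 61176/((-19*(-282))) = 61176/5358 = 61176*(1/5358) = 10196/893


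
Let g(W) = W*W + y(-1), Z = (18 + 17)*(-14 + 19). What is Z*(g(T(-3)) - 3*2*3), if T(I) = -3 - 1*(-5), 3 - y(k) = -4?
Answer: -1225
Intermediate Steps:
y(k) = 7 (y(k) = 3 - 1*(-4) = 3 + 4 = 7)
T(I) = 2 (T(I) = -3 + 5 = 2)
Z = 175 (Z = 35*5 = 175)
g(W) = 7 + W² (g(W) = W*W + 7 = W² + 7 = 7 + W²)
Z*(g(T(-3)) - 3*2*3) = 175*((7 + 2²) - 3*2*3) = 175*((7 + 4) - 6*3) = 175*(11 - 18) = 175*(-7) = -1225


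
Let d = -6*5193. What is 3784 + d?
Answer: -27374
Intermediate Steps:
d = -31158
3784 + d = 3784 - 31158 = -27374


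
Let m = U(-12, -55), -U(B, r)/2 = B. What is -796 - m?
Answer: -820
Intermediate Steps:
U(B, r) = -2*B
m = 24 (m = -2*(-12) = 24)
-796 - m = -796 - 1*24 = -796 - 24 = -820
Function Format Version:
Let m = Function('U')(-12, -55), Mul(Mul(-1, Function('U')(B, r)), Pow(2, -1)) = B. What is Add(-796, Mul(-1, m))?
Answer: -820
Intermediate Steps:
Function('U')(B, r) = Mul(-2, B)
m = 24 (m = Mul(-2, -12) = 24)
Add(-796, Mul(-1, m)) = Add(-796, Mul(-1, 24)) = Add(-796, -24) = -820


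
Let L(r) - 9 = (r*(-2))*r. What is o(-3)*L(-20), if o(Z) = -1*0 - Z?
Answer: -2373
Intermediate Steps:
o(Z) = -Z (o(Z) = 0 - Z = -Z)
L(r) = 9 - 2*r**2 (L(r) = 9 + (r*(-2))*r = 9 + (-2*r)*r = 9 - 2*r**2)
o(-3)*L(-20) = (-1*(-3))*(9 - 2*(-20)**2) = 3*(9 - 2*400) = 3*(9 - 800) = 3*(-791) = -2373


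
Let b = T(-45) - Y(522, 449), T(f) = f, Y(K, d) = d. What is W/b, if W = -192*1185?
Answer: 113760/247 ≈ 460.57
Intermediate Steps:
W = -227520
b = -494 (b = -45 - 1*449 = -45 - 449 = -494)
W/b = -227520/(-494) = -227520*(-1/494) = 113760/247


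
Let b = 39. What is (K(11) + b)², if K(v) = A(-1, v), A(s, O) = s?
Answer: 1444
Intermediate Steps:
K(v) = -1
(K(11) + b)² = (-1 + 39)² = 38² = 1444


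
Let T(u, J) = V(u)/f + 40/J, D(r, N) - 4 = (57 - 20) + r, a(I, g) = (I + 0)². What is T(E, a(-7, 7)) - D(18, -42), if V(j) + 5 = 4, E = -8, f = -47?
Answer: -133948/2303 ≈ -58.162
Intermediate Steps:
V(j) = -1 (V(j) = -5 + 4 = -1)
a(I, g) = I²
D(r, N) = 41 + r (D(r, N) = 4 + ((57 - 20) + r) = 4 + (37 + r) = 41 + r)
T(u, J) = 1/47 + 40/J (T(u, J) = -1/(-47) + 40/J = -1*(-1/47) + 40/J = 1/47 + 40/J)
T(E, a(-7, 7)) - D(18, -42) = (1880 + (-7)²)/(47*((-7)²)) - (41 + 18) = (1/47)*(1880 + 49)/49 - 1*59 = (1/47)*(1/49)*1929 - 59 = 1929/2303 - 59 = -133948/2303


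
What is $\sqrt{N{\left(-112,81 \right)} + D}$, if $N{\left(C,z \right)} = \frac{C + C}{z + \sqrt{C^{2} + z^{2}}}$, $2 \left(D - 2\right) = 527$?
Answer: $\frac{\sqrt{85126 + 1062 \sqrt{19105}}}{2 \sqrt{81 + \sqrt{19105}}} \approx 16.263$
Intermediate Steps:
$D = \frac{531}{2}$ ($D = 2 + \frac{1}{2} \cdot 527 = 2 + \frac{527}{2} = \frac{531}{2} \approx 265.5$)
$N{\left(C,z \right)} = \frac{2 C}{z + \sqrt{C^{2} + z^{2}}}$
$\sqrt{N{\left(-112,81 \right)} + D} = \sqrt{2 \left(-112\right) \frac{1}{81 + \sqrt{\left(-112\right)^{2} + 81^{2}}} + \frac{531}{2}} = \sqrt{2 \left(-112\right) \frac{1}{81 + \sqrt{12544 + 6561}} + \frac{531}{2}} = \sqrt{2 \left(-112\right) \frac{1}{81 + \sqrt{19105}} + \frac{531}{2}} = \sqrt{- \frac{224}{81 + \sqrt{19105}} + \frac{531}{2}} = \sqrt{\frac{531}{2} - \frac{224}{81 + \sqrt{19105}}}$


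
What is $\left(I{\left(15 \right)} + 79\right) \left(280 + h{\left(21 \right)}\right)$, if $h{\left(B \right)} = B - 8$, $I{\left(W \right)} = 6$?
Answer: $24905$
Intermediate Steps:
$h{\left(B \right)} = -8 + B$ ($h{\left(B \right)} = B - 8 = -8 + B$)
$\left(I{\left(15 \right)} + 79\right) \left(280 + h{\left(21 \right)}\right) = \left(6 + 79\right) \left(280 + \left(-8 + 21\right)\right) = 85 \left(280 + 13\right) = 85 \cdot 293 = 24905$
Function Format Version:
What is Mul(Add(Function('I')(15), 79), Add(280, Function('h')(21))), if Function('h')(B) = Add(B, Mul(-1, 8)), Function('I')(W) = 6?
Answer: 24905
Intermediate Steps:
Function('h')(B) = Add(-8, B) (Function('h')(B) = Add(B, -8) = Add(-8, B))
Mul(Add(Function('I')(15), 79), Add(280, Function('h')(21))) = Mul(Add(6, 79), Add(280, Add(-8, 21))) = Mul(85, Add(280, 13)) = Mul(85, 293) = 24905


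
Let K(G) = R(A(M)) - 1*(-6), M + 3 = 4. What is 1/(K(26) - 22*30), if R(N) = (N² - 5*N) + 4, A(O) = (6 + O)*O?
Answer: -1/636 ≈ -0.0015723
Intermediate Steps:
M = 1 (M = -3 + 4 = 1)
A(O) = O*(6 + O)
R(N) = 4 + N² - 5*N
K(G) = 24 (K(G) = (4 + (1*(6 + 1))² - 5*(6 + 1)) - 1*(-6) = (4 + (1*7)² - 5*7) + 6 = (4 + 7² - 5*7) + 6 = (4 + 49 - 35) + 6 = 18 + 6 = 24)
1/(K(26) - 22*30) = 1/(24 - 22*30) = 1/(24 - 660) = 1/(-636) = -1/636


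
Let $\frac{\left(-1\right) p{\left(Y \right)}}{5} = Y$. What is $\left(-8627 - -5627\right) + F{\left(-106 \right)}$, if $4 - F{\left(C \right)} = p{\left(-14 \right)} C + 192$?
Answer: $4232$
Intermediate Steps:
$p{\left(Y \right)} = - 5 Y$
$F{\left(C \right)} = -188 - 70 C$ ($F{\left(C \right)} = 4 - \left(\left(-5\right) \left(-14\right) C + 192\right) = 4 - \left(70 C + 192\right) = 4 - \left(192 + 70 C\right) = -188 - 70 C$)
$\left(-8627 - -5627\right) + F{\left(-106 \right)} = \left(-8627 - -5627\right) - -7232 = \left(-8627 + 5627\right) + \left(-188 + 7420\right) = -3000 + 7232 = 4232$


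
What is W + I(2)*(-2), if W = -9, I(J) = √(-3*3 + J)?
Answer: -9 - 2*I*√7 ≈ -9.0 - 5.2915*I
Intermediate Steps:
I(J) = √(-9 + J)
W + I(2)*(-2) = -9 + √(-9 + 2)*(-2) = -9 + √(-7)*(-2) = -9 + (I*√7)*(-2) = -9 - 2*I*√7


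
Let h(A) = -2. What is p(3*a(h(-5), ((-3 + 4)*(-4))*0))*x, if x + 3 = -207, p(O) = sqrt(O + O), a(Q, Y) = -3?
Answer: -630*I*sqrt(2) ≈ -890.95*I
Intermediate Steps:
p(O) = sqrt(2)*sqrt(O) (p(O) = sqrt(2*O) = sqrt(2)*sqrt(O))
x = -210 (x = -3 - 207 = -210)
p(3*a(h(-5), ((-3 + 4)*(-4))*0))*x = (sqrt(2)*sqrt(3*(-3)))*(-210) = (sqrt(2)*sqrt(-9))*(-210) = (sqrt(2)*(3*I))*(-210) = (3*I*sqrt(2))*(-210) = -630*I*sqrt(2)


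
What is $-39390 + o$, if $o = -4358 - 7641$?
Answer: $-51389$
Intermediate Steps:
$o = -11999$ ($o = -4358 - 7641 = -11999$)
$-39390 + o = -39390 - 11999 = -51389$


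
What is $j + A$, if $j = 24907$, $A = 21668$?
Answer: $46575$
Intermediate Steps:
$j + A = 24907 + 21668 = 46575$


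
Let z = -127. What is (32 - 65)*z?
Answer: 4191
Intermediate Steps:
(32 - 65)*z = (32 - 65)*(-127) = -33*(-127) = 4191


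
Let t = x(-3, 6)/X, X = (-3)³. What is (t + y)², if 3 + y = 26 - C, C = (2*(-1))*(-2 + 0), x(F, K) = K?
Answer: 28561/81 ≈ 352.60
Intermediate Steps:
C = 4 (C = -2*(-2) = 4)
X = -27
t = -2/9 (t = 6/(-27) = 6*(-1/27) = -2/9 ≈ -0.22222)
y = 19 (y = -3 + (26 - 1*4) = -3 + (26 - 4) = -3 + 22 = 19)
(t + y)² = (-2/9 + 19)² = (169/9)² = 28561/81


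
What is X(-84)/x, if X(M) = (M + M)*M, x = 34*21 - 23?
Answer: 14112/691 ≈ 20.423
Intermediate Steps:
x = 691 (x = 714 - 23 = 691)
X(M) = 2*M**2 (X(M) = (2*M)*M = 2*M**2)
X(-84)/x = (2*(-84)**2)/691 = (2*7056)*(1/691) = 14112*(1/691) = 14112/691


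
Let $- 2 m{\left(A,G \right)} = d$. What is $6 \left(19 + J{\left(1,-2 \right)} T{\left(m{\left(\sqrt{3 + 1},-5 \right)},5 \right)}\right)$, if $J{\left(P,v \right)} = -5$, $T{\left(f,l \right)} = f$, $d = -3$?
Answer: $69$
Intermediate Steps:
$m{\left(A,G \right)} = \frac{3}{2}$ ($m{\left(A,G \right)} = \left(- \frac{1}{2}\right) \left(-3\right) = \frac{3}{2}$)
$6 \left(19 + J{\left(1,-2 \right)} T{\left(m{\left(\sqrt{3 + 1},-5 \right)},5 \right)}\right) = 6 \left(19 - \frac{15}{2}\right) = 6 \cdot \frac{23}{2} = 69$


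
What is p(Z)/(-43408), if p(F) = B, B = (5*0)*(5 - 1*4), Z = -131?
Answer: 0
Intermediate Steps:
B = 0 (B = 0*(5 - 4) = 0*1 = 0)
p(F) = 0
p(Z)/(-43408) = 0/(-43408) = 0*(-1/43408) = 0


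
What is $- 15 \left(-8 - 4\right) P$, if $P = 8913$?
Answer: $1604340$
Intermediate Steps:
$- 15 \left(-8 - 4\right) P = - 15 \left(-8 - 4\right) 8913 = \left(-15\right) \left(-12\right) 8913 = 180 \cdot 8913 = 1604340$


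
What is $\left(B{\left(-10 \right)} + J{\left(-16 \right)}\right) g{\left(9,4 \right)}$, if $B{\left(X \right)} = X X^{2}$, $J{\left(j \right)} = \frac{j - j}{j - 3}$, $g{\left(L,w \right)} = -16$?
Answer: $16000$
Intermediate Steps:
$J{\left(j \right)} = 0$ ($J{\left(j \right)} = \frac{0}{-3 + j} = 0$)
$B{\left(X \right)} = X^{3}$
$\left(B{\left(-10 \right)} + J{\left(-16 \right)}\right) g{\left(9,4 \right)} = \left(\left(-10\right)^{3} + 0\right) \left(-16\right) = \left(-1000 + 0\right) \left(-16\right) = \left(-1000\right) \left(-16\right) = 16000$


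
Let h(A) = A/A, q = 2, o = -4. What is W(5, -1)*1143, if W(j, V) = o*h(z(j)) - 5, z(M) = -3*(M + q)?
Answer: -10287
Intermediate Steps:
z(M) = -6 - 3*M (z(M) = -3*(M + 2) = -3*(2 + M) = -6 - 3*M)
h(A) = 1
W(j, V) = -9 (W(j, V) = -4*1 - 5 = -4 - 5 = -9)
W(5, -1)*1143 = -9*1143 = -10287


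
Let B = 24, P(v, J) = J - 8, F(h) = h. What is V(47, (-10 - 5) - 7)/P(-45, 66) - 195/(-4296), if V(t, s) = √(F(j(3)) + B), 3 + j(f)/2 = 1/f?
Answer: 65/1432 + √42/87 ≈ 0.11988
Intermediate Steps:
j(f) = -6 + 2/f
P(v, J) = -8 + J
V(t, s) = 2*√42/3 (V(t, s) = √((-6 + 2/3) + 24) = √((-6 + 2*(⅓)) + 24) = √((-6 + ⅔) + 24) = √(-16/3 + 24) = √(56/3) = 2*√42/3)
V(47, (-10 - 5) - 7)/P(-45, 66) - 195/(-4296) = (2*√42/3)/(-8 + 66) - 195/(-4296) = (2*√42/3)/58 - 195*(-1/4296) = (2*√42/3)*(1/58) + 65/1432 = √42/87 + 65/1432 = 65/1432 + √42/87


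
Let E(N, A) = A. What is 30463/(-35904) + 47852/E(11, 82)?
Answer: 857790121/1472064 ≈ 582.71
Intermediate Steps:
30463/(-35904) + 47852/E(11, 82) = 30463/(-35904) + 47852/82 = 30463*(-1/35904) + 47852*(1/82) = -30463/35904 + 23926/41 = 857790121/1472064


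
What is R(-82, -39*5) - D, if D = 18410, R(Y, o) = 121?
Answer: -18289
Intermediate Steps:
R(-82, -39*5) - D = 121 - 1*18410 = 121 - 18410 = -18289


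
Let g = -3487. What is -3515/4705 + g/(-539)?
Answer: 263850/46109 ≈ 5.7223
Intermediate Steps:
-3515/4705 + g/(-539) = -3515/4705 - 3487/(-539) = -3515*1/4705 - 3487*(-1/539) = -703/941 + 317/49 = 263850/46109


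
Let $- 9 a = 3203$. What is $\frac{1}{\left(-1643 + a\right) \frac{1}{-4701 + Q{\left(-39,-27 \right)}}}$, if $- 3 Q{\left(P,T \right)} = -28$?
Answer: $\frac{8445}{3598} \approx 2.3471$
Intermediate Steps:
$a = - \frac{3203}{9}$ ($a = \left(- \frac{1}{9}\right) 3203 = - \frac{3203}{9} \approx -355.89$)
$Q{\left(P,T \right)} = \frac{28}{3}$ ($Q{\left(P,T \right)} = \left(- \frac{1}{3}\right) \left(-28\right) = \frac{28}{3}$)
$\frac{1}{\left(-1643 + a\right) \frac{1}{-4701 + Q{\left(-39,-27 \right)}}} = \frac{1}{\left(-1643 - \frac{3203}{9}\right) \frac{1}{-4701 + \frac{28}{3}}} = \frac{1}{\left(- \frac{17990}{9}\right) \frac{1}{- \frac{14075}{3}}} = \frac{1}{\left(- \frac{17990}{9}\right) \left(- \frac{3}{14075}\right)} = \frac{1}{\frac{3598}{8445}} = \frac{8445}{3598}$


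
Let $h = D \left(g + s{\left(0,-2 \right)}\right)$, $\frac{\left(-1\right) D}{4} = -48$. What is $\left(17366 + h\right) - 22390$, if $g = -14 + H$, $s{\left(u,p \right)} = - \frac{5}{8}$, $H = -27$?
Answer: $-13016$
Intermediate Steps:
$s{\left(u,p \right)} = - \frac{5}{8}$ ($s{\left(u,p \right)} = \left(-5\right) \frac{1}{8} = - \frac{5}{8}$)
$g = -41$ ($g = -14 - 27 = -41$)
$D = 192$ ($D = \left(-4\right) \left(-48\right) = 192$)
$h = -7992$ ($h = 192 \left(-41 - \frac{5}{8}\right) = 192 \left(- \frac{333}{8}\right) = -7992$)
$\left(17366 + h\right) - 22390 = \left(17366 - 7992\right) - 22390 = 9374 - 22390 = -13016$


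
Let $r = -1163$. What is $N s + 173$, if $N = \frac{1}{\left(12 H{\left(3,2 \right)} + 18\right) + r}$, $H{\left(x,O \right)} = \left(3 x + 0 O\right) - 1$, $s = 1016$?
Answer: $\frac{180461}{1049} \approx 172.03$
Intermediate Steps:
$H{\left(x,O \right)} = -1 + 3 x$ ($H{\left(x,O \right)} = \left(3 x + 0\right) - 1 = 3 x - 1 = -1 + 3 x$)
$N = - \frac{1}{1049}$ ($N = \frac{1}{\left(12 \left(-1 + 3 \cdot 3\right) + 18\right) - 1163} = \frac{1}{\left(12 \left(-1 + 9\right) + 18\right) - 1163} = \frac{1}{\left(12 \cdot 8 + 18\right) - 1163} = \frac{1}{\left(96 + 18\right) - 1163} = \frac{1}{114 - 1163} = \frac{1}{-1049} = - \frac{1}{1049} \approx -0.00095329$)
$N s + 173 = \left(- \frac{1}{1049}\right) 1016 + 173 = - \frac{1016}{1049} + 173 = \frac{180461}{1049}$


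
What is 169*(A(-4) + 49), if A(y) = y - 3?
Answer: 7098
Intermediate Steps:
A(y) = -3 + y
169*(A(-4) + 49) = 169*((-3 - 4) + 49) = 169*(-7 + 49) = 169*42 = 7098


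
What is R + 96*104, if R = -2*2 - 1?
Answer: 9979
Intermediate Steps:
R = -5 (R = -4 - 1 = -5)
R + 96*104 = -5 + 96*104 = -5 + 9984 = 9979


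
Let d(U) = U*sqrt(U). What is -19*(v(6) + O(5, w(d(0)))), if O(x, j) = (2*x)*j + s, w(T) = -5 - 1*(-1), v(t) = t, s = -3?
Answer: 703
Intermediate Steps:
d(U) = U**(3/2)
w(T) = -4 (w(T) = -5 + 1 = -4)
O(x, j) = -3 + 2*j*x (O(x, j) = (2*x)*j - 3 = 2*j*x - 3 = -3 + 2*j*x)
-19*(v(6) + O(5, w(d(0)))) = -19*(6 + (-3 + 2*(-4)*5)) = -19*(6 + (-3 - 40)) = -19*(6 - 43) = -19*(-37) = 703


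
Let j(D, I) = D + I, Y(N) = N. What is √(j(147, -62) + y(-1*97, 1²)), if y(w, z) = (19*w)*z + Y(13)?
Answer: I*√1745 ≈ 41.773*I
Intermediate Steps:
y(w, z) = 13 + 19*w*z (y(w, z) = (19*w)*z + 13 = 19*w*z + 13 = 13 + 19*w*z)
√(j(147, -62) + y(-1*97, 1²)) = √((147 - 62) + (13 + 19*(-1*97)*1²)) = √(85 + (13 + 19*(-97)*1)) = √(85 + (13 - 1843)) = √(85 - 1830) = √(-1745) = I*√1745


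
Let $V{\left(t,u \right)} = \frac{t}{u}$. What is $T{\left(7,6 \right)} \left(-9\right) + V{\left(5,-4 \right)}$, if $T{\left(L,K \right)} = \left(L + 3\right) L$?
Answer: $- \frac{2525}{4} \approx -631.25$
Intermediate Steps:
$T{\left(L,K \right)} = L \left(3 + L\right)$ ($T{\left(L,K \right)} = \left(3 + L\right) L = L \left(3 + L\right)$)
$T{\left(7,6 \right)} \left(-9\right) + V{\left(5,-4 \right)} = 7 \left(3 + 7\right) \left(-9\right) + \frac{5}{-4} = 7 \cdot 10 \left(-9\right) + 5 \left(- \frac{1}{4}\right) = 70 \left(-9\right) - \frac{5}{4} = -630 - \frac{5}{4} = - \frac{2525}{4}$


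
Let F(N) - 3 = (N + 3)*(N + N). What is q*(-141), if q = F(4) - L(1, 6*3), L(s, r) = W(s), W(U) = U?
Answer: -8178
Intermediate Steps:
F(N) = 3 + 2*N*(3 + N) (F(N) = 3 + (N + 3)*(N + N) = 3 + (3 + N)*(2*N) = 3 + 2*N*(3 + N))
L(s, r) = s
q = 58 (q = (3 + 2*4**2 + 6*4) - 1*1 = (3 + 2*16 + 24) - 1 = (3 + 32 + 24) - 1 = 59 - 1 = 58)
q*(-141) = 58*(-141) = -8178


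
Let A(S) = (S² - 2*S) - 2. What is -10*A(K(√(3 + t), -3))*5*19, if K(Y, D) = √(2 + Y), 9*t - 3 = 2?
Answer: -3800*√2/3 + 1900*√(18 + 12*√2)/3 ≈ 1953.9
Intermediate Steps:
t = 5/9 (t = ⅓ + (⅑)*2 = ⅓ + 2/9 = 5/9 ≈ 0.55556)
A(S) = -2 + S² - 2*S
-10*A(K(√(3 + t), -3))*5*19 = -10*(-2 + (√(2 + √(3 + 5/9)))² - 2*√(2 + √(3 + 5/9)))*5*19 = -10*(-2 + (√(2 + √(32/9)))² - 2*√(2 + √(32/9)))*5*19 = -10*(-2 + (√(2 + 4*√2/3))² - 2*√(2 + 4*√2/3))*5*19 = -10*(-2 + (2 + 4*√2/3) - 2*√(2 + 4*√2/3))*5*19 = -10*(-2*√(2 + 4*√2/3) + 4*√2/3)*5*19 = -10*(-10*√(2 + 4*√2/3) + 20*√2/3)*19 = (100*√(2 + 4*√2/3) - 200*√2/3)*19 = 1900*√(2 + 4*√2/3) - 3800*√2/3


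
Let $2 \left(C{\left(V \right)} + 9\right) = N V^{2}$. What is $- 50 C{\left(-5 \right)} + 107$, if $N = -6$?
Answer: $4307$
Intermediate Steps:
$C{\left(V \right)} = -9 - 3 V^{2}$ ($C{\left(V \right)} = -9 + \frac{\left(-6\right) V^{2}}{2} = -9 - 3 V^{2}$)
$- 50 C{\left(-5 \right)} + 107 = - 50 \left(-9 - 3 \left(-5\right)^{2}\right) + 107 = - 50 \left(-9 - 75\right) + 107 = \left(-50\right) \left(-84\right) + 107 = 4200 + 107 = 4307$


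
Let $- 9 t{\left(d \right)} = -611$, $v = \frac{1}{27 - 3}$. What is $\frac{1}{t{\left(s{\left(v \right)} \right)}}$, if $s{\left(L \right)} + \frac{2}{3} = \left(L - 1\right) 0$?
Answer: $\frac{9}{611} \approx 0.01473$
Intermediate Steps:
$v = \frac{1}{24} \approx 0.041667$
$s{\left(L \right)} = - \frac{2}{3}$ ($s{\left(L \right)} = - \frac{2}{3} + \left(L - 1\right) 0 = - \frac{2}{3} + \left(-1 + L\right) 0 = - \frac{2}{3} + 0 = - \frac{2}{3}$)
$t{\left(d \right)} = \frac{611}{9}$ ($t{\left(d \right)} = \left(- \frac{1}{9}\right) \left(-611\right) = \frac{611}{9}$)
$\frac{1}{t{\left(s{\left(v \right)} \right)}} = \frac{1}{\frac{611}{9}} = \frac{9}{611}$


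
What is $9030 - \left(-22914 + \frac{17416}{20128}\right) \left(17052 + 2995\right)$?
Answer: $\frac{1155721183489}{2516} \approx 4.5935 \cdot 10^{8}$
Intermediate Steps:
$9030 - \left(-22914 + \frac{17416}{20128}\right) \left(17052 + 2995\right) = 9030 - \left(-22914 + 17416 \cdot \frac{1}{20128}\right) 20047 = 9030 - \left(-22914 + \frac{2177}{2516}\right) 20047 = 9030 - \left(- \frac{57649447}{2516}\right) 20047 = 9030 - - \frac{1155698464009}{2516} = 9030 + \frac{1155698464009}{2516} = \frac{1155721183489}{2516}$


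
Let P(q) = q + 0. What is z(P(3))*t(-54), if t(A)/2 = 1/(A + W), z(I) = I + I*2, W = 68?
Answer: 9/7 ≈ 1.2857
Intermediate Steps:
P(q) = q
z(I) = 3*I (z(I) = I + 2*I = 3*I)
t(A) = 2/(68 + A) (t(A) = 2/(A + 68) = 2/(68 + A))
z(P(3))*t(-54) = (3*3)*(2/(68 - 54)) = 9*(2/14) = 9*(2*(1/14)) = 9*(⅐) = 9/7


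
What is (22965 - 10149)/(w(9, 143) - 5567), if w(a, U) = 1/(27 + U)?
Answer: -726240/315463 ≈ -2.3021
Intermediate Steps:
(22965 - 10149)/(w(9, 143) - 5567) = (22965 - 10149)/(1/(27 + 143) - 5567) = 12816/(1/170 - 5567) = 12816/(-946389/170) = 12816*(-170/946389) = -726240/315463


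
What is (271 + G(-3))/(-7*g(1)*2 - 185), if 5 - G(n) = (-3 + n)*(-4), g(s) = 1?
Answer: -252/199 ≈ -1.2663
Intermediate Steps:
G(n) = -7 + 4*n (G(n) = 5 - (-3 + n)*(-4) = 5 - (12 - 4*n) = 5 + (-12 + 4*n) = -7 + 4*n)
(271 + G(-3))/(-7*g(1)*2 - 185) = (271 + (-7 + 4*(-3)))/(-7*1*2 - 185) = (271 + (-7 - 12))/(-7*2 - 185) = (271 - 19)/(-14 - 185) = 252/(-199) = 252*(-1/199) = -252/199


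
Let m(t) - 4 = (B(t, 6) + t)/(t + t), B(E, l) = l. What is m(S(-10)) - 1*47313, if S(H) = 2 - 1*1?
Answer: -94611/2 ≈ -47306.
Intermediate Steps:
S(H) = 1 (S(H) = 2 - 1 = 1)
m(t) = 4 + (6 + t)/(2*t) (m(t) = 4 + (6 + t)/(t + t) = 4 + (6 + t)/((2*t)) = 4 + (6 + t)*(1/(2*t)) = 4 + (6 + t)/(2*t))
m(S(-10)) - 1*47313 = (9/2 + 3/1) - 1*47313 = (9/2 + 3*1) - 47313 = (9/2 + 3) - 47313 = 15/2 - 47313 = -94611/2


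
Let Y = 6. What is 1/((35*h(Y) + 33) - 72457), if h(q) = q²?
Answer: -1/71164 ≈ -1.4052e-5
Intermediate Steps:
1/((35*h(Y) + 33) - 72457) = 1/((35*6² + 33) - 72457) = 1/((35*36 + 33) - 72457) = 1/((1260 + 33) - 72457) = 1/(1293 - 72457) = 1/(-71164) = -1/71164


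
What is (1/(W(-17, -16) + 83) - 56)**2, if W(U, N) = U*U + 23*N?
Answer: 49729/16 ≈ 3108.1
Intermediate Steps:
W(U, N) = U**2 + 23*N
(1/(W(-17, -16) + 83) - 56)**2 = (1/(((-17)**2 + 23*(-16)) + 83) - 56)**2 = (1/((289 - 368) + 83) - 56)**2 = (1/(-79 + 83) - 56)**2 = (1/4 - 56)**2 = (-223/4)**2 = 49729/16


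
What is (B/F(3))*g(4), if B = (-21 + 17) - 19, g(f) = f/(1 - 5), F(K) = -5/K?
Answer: -69/5 ≈ -13.800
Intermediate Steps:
g(f) = -f/4 (g(f) = f/(-4) = f*(-¼) = -f/4)
B = -23 (B = -4 - 19 = -23)
(B/F(3))*g(4) = (-23/(-5/3))*(-¼*4) = (-23/(-5*⅓))*(-1) = (-23/(-5/3))*(-1) = -⅗*(-23)*(-1) = (69/5)*(-1) = -69/5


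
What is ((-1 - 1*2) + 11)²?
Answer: 64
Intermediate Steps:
((-1 - 1*2) + 11)² = ((-1 - 2) + 11)² = (-3 + 11)² = 8² = 64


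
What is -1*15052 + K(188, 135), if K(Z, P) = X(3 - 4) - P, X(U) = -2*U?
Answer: -15185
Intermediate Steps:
K(Z, P) = 2 - P (K(Z, P) = -2*(3 - 4) - P = -2*(-1) - P = 2 - P)
-1*15052 + K(188, 135) = -1*15052 + (2 - 1*135) = -15052 + (2 - 135) = -15052 - 133 = -15185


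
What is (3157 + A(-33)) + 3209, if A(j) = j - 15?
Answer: 6318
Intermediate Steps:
A(j) = -15 + j
(3157 + A(-33)) + 3209 = (3157 + (-15 - 33)) + 3209 = (3157 - 48) + 3209 = 3109 + 3209 = 6318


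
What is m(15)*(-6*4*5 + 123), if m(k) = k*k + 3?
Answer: 684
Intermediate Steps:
m(k) = 3 + k² (m(k) = k² + 3 = 3 + k²)
m(15)*(-6*4*5 + 123) = (3 + 15²)*(-6*4*5 + 123) = (3 + 225)*(-24*5 + 123) = 228*(-120 + 123) = 228*3 = 684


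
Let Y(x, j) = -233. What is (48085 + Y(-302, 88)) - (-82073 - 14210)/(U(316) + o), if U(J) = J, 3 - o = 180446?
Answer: 8619340921/180127 ≈ 47851.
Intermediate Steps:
o = -180443 (o = 3 - 1*180446 = 3 - 180446 = -180443)
(48085 + Y(-302, 88)) - (-82073 - 14210)/(U(316) + o) = (48085 - 233) - (-82073 - 14210)/(316 - 180443) = 47852 - (-96283)/(-180127) = 47852 - (-96283)*(-1)/180127 = 47852 - 1*96283/180127 = 47852 - 96283/180127 = 8619340921/180127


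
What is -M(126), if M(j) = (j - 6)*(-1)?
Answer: 120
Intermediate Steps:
M(j) = 6 - j (M(j) = (-6 + j)*(-1) = 6 - j)
-M(126) = -(6 - 1*126) = -(6 - 126) = -1*(-120) = 120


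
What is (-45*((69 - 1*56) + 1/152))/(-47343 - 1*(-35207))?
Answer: 88965/1844672 ≈ 0.048228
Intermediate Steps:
(-45*((69 - 1*56) + 1/152))/(-47343 - 1*(-35207)) = (-45*((69 - 56) + 1/152))/(-47343 + 35207) = -45*(13 + 1/152)/(-12136) = -45*1977/152*(-1/12136) = -88965/152*(-1/12136) = 88965/1844672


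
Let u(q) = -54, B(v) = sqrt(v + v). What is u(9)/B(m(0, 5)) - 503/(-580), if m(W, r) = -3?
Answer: 503/580 + 9*I*sqrt(6) ≈ 0.86724 + 22.045*I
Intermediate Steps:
B(v) = sqrt(2)*sqrt(v) (B(v) = sqrt(2*v) = sqrt(2)*sqrt(v))
u(9)/B(m(0, 5)) - 503/(-580) = -54*(-I*sqrt(6)/6) - 503/(-580) = -54*(-I*sqrt(6)/6) - 503*(-1/580) = -54*(-I*sqrt(6)/6) + 503/580 = -(-9)*I*sqrt(6) + 503/580 = 9*I*sqrt(6) + 503/580 = 503/580 + 9*I*sqrt(6)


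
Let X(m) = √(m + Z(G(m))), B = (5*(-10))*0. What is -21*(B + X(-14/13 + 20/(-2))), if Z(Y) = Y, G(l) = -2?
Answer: -21*I*√2210/13 ≈ -75.94*I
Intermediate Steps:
B = 0 (B = -50*0 = 0)
X(m) = √(-2 + m) (X(m) = √(m - 2) = √(-2 + m))
-21*(B + X(-14/13 + 20/(-2))) = -21*(0 + √(-2 + (-14/13 + 20/(-2)))) = -21*(0 + √(-2 + (-14*1/13 + 20*(-½)))) = -21*(0 + √(-2 + (-14/13 - 10))) = -21*(0 + √(-2 - 144/13)) = -21*(0 + √(-170/13)) = -21*(0 + I*√2210/13) = -21*I*√2210/13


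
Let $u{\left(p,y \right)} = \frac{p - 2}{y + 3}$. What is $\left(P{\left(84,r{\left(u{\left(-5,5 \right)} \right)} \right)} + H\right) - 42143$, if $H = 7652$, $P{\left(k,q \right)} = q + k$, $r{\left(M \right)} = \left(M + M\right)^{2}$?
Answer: $- \frac{550463}{16} \approx -34404.0$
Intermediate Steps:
$u{\left(p,y \right)} = \frac{-2 + p}{3 + y}$
$r{\left(M \right)} = 4 M^{2}$ ($r{\left(M \right)} = \left(2 M\right)^{2} = 4 M^{2}$)
$P{\left(k,q \right)} = k + q$
$\left(P{\left(84,r{\left(u{\left(-5,5 \right)} \right)} \right)} + H\right) - 42143 = \left(\left(84 + 4 \left(\frac{-2 - 5}{3 + 5}\right)^{2}\right) + 7652\right) - 42143 = \left(\left(84 + 4 \left(\frac{1}{8} \left(-7\right)\right)^{2}\right) + 7652\right) - 42143 = \left(\left(84 + 4 \left(- \frac{7}{8}\right)^{2}\right) + 7652\right) - 42143 = \left(\left(84 + 4 \cdot \frac{49}{64}\right) + 7652\right) - 42143 = \left(\left(84 + \frac{49}{16}\right) + 7652\right) - 42143 = \left(\frac{1393}{16} + 7652\right) - 42143 = \frac{123825}{16} - 42143 = - \frac{550463}{16}$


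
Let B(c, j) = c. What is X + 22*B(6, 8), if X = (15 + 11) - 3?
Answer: 155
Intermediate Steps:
X = 23 (X = 26 - 3 = 23)
X + 22*B(6, 8) = 23 + 22*6 = 23 + 132 = 155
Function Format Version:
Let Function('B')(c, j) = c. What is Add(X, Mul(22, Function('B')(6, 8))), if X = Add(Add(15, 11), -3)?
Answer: 155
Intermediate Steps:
X = 23 (X = Add(26, -3) = 23)
Add(X, Mul(22, Function('B')(6, 8))) = Add(23, Mul(22, 6)) = Add(23, 132) = 155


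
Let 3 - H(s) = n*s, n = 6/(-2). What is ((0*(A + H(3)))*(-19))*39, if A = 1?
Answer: 0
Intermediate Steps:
n = -3 (n = 6*(-1/2) = -3)
H(s) = 3 + 3*s (H(s) = 3 - (-3)*s = 3 + 3*s)
((0*(A + H(3)))*(-19))*39 = ((0*(1 + (3 + 3*3)))*(-19))*39 = ((0*(1 + (3 + 9)))*(-19))*39 = ((0*(1 + 12))*(-19))*39 = ((0*13)*(-19))*39 = (0*(-19))*39 = 0*39 = 0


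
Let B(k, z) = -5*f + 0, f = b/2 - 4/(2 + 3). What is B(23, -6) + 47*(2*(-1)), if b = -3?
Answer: -165/2 ≈ -82.500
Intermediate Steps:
f = -23/10 (f = -3/2 - 4/(2 + 3) = -3*1/2 - 4/5 = -3/2 - 4*1/5 = -3/2 - 4/5 = -23/10 ≈ -2.3000)
B(k, z) = 23/2 (B(k, z) = -5*(-23/10) + 0 = 23/2 + 0 = 23/2)
B(23, -6) + 47*(2*(-1)) = 23/2 + 47*(2*(-1)) = 23/2 + 47*(-2) = 23/2 - 94 = -165/2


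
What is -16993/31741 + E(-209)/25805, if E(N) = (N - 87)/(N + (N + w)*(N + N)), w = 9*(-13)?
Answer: -59662474792871/111442730193795 ≈ -0.53536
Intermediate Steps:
w = -117
E(N) = (-87 + N)/(N + 2*N*(-117 + N)) (E(N) = (N - 87)/(N + (N - 117)*(N + N)) = (-87 + N)/(N + (-117 + N)*(2*N)) = (-87 + N)/(N + 2*N*(-117 + N)))
-16993/31741 + E(-209)/25805 = -16993/31741 + ((-87 - 209)/((-209)*(-233 + 2*(-209))))/25805 = -16993*1/31741 - 1/209*(-296)/(-233 - 418)*(1/25805) = -16993/31741 - 1/209*(-296)/(-651)*(1/25805) = -16993/31741 - 1/209*(-1/651)*(-296)*(1/25805) = -16993/31741 - 296/136059*1/25805 = -16993/31741 - 296/3511002495 = -59662474792871/111442730193795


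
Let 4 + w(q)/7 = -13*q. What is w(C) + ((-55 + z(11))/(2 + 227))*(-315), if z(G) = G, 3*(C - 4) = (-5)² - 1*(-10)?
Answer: -957089/687 ≈ -1393.1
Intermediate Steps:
C = 47/3 (C = 4 + ((-5)² - 1*(-10))/3 = 4 + (25 + 10)/3 = 4 + (⅓)*35 = 4 + 35/3 = 47/3 ≈ 15.667)
w(q) = -28 - 91*q (w(q) = -28 + 7*(-13*q) = -28 - 91*q)
w(C) + ((-55 + z(11))/(2 + 227))*(-315) = (-28 - 91*47/3) + ((-55 + 11)/(2 + 227))*(-315) = (-28 - 4277/3) - 44/229*(-315) = -4361/3 - 44*1/229*(-315) = -4361/3 - 44/229*(-315) = -4361/3 + 13860/229 = -957089/687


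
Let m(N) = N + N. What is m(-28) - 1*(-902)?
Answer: 846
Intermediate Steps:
m(N) = 2*N
m(-28) - 1*(-902) = 2*(-28) - 1*(-902) = -56 + 902 = 846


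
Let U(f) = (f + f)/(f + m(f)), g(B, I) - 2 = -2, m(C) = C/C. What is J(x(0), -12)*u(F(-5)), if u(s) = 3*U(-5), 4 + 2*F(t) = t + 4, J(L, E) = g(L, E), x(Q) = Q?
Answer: 0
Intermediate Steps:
m(C) = 1
g(B, I) = 0 (g(B, I) = 2 - 2 = 0)
J(L, E) = 0
F(t) = t/2 (F(t) = -2 + (t + 4)/2 = -2 + (4 + t)/2 = -2 + (2 + t/2) = t/2)
U(f) = 2*f/(1 + f) (U(f) = (f + f)/(f + 1) = (2*f)/(1 + f) = 2*f/(1 + f))
u(s) = 15/2 (u(s) = 3*(2*(-5)/(1 - 5)) = 3*(2*(-5)/(-4)) = 3*(2*(-5)*(-¼)) = 3*(5/2) = 15/2)
J(x(0), -12)*u(F(-5)) = 0*(15/2) = 0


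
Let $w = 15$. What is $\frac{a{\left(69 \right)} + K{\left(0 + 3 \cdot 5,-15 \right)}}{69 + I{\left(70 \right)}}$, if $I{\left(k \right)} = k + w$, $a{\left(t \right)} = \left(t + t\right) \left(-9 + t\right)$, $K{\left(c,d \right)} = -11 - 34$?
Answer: $\frac{8235}{154} \approx 53.474$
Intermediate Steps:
$K{\left(c,d \right)} = -45$
$a{\left(t \right)} = 2 t \left(-9 + t\right)$
$I{\left(k \right)} = 15 + k$ ($I{\left(k \right)} = k + 15 = 15 + k$)
$\frac{a{\left(69 \right)} + K{\left(0 + 3 \cdot 5,-15 \right)}}{69 + I{\left(70 \right)}} = \frac{2 \cdot 69 \left(-9 + 69\right) - 45}{69 + \left(15 + 70\right)} = \frac{2 \cdot 69 \cdot 60 - 45}{69 + 85} = \frac{8280 - 45}{154} = 8235 \cdot \frac{1}{154} = \frac{8235}{154}$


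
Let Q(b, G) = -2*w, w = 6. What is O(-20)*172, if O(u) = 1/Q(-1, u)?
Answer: -43/3 ≈ -14.333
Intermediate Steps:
Q(b, G) = -12 (Q(b, G) = -2*6 = -12)
O(u) = -1/12 (O(u) = 1/(-12) = -1/12)
O(-20)*172 = -1/12*172 = -43/3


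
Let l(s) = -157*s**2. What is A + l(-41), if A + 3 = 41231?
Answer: -222689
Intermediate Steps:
A = 41228 (A = -3 + 41231 = 41228)
A + l(-41) = 41228 - 157*(-41)**2 = 41228 - 157*1681 = 41228 - 263917 = -222689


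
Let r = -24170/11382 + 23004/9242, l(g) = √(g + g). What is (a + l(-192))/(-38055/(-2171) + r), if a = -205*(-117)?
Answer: 1369380377559285/1021644647692 + 114186397962*I*√6/255411161923 ≈ 1340.4 + 1.0951*I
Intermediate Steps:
l(g) = √2*√g (l(g) = √(2*g) = √2*√g)
a = 23985
r = 9613097/26298111 (r = -24170*1/11382 + 23004*(1/9242) = -12085/5691 + 11502/4621 = 9613097/26298111 ≈ 0.36554)
(a + l(-192))/(-38055/(-2171) + r) = (23985 + √2*√(-192))/(-38055/(-2171) + 9613097/26298111) = (23985 + √2*(8*I*√3))/(-38055*(-1/2171) + 9613097/26298111) = (23985 + 8*I*√6)/(38055/2171 + 9613097/26298111) = (23985 + 8*I*√6)/(1021644647692/57093198981) = (23985 + 8*I*√6)*(57093198981/1021644647692) = 1369380377559285/1021644647692 + 114186397962*I*√6/255411161923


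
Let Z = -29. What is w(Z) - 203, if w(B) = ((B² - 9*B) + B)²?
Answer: 1151126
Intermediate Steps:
w(B) = (B² - 8*B)²
w(Z) - 203 = (-29)²*(-8 - 29)² - 203 = 841*(-37)² - 203 = 841*1369 - 203 = 1151329 - 203 = 1151126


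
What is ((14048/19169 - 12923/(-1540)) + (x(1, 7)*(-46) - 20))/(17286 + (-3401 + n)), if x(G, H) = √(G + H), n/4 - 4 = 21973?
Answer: -321050293/3004955826180 - 92*√2/101793 ≈ -0.0013850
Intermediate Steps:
n = 87908 (n = 16 + 4*21973 = 16 + 87892 = 87908)
((14048/19169 - 12923/(-1540)) + (x(1, 7)*(-46) - 20))/(17286 + (-3401 + n)) = ((14048/19169 - 12923/(-1540)) + (√(1 + 7)*(-46) - 20))/(17286 + (-3401 + 87908)) = ((14048*(1/19169) - 12923*(-1/1540)) + (√8*(-46) - 20))/(17286 + 84507) = ((14048/19169 + 12923/1540) + ((2*√2)*(-46) - 20))/101793 = (269354907/29520260 + (-92*√2 - 20))*(1/101793) = (269354907/29520260 + (-20 - 92*√2))*(1/101793) = (-321050293/29520260 - 92*√2)*(1/101793) = -321050293/3004955826180 - 92*√2/101793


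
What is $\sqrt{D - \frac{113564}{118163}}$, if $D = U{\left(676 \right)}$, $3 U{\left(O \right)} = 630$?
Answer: $\frac{\sqrt{2918704796558}}{118163} \approx 14.458$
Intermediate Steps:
$U{\left(O \right)} = 210$ ($U{\left(O \right)} = \frac{1}{3} \cdot 630 = 210$)
$D = 210$
$\sqrt{D - \frac{113564}{118163}} = \sqrt{210 - \frac{113564}{118163}} = \sqrt{\frac{24700666}{118163}} = \frac{\sqrt{2918704796558}}{118163}$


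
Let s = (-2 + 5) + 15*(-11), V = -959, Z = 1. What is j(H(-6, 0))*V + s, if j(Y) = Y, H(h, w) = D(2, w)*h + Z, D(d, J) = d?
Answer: 10387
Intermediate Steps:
H(h, w) = 1 + 2*h (H(h, w) = 2*h + 1 = 1 + 2*h)
s = -162 (s = 3 - 165 = -162)
j(H(-6, 0))*V + s = (1 + 2*(-6))*(-959) - 162 = (1 - 12)*(-959) - 162 = -11*(-959) - 162 = 10549 - 162 = 10387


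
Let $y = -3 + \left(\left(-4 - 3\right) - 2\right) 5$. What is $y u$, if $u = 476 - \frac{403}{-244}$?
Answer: $- \frac{1398564}{61} \approx -22927.0$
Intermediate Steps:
$u = \frac{116547}{244}$ ($u = 476 - 403 \left(- \frac{1}{244}\right) = 476 - - \frac{403}{244} = 476 + \frac{403}{244} = \frac{116547}{244} \approx 477.65$)
$y = -48$ ($y = -3 + \left(\left(-4 - 3\right) - 2\right) 5 = -3 + \left(-7 - 2\right) 5 = -3 - 45 = -48$)
$y u = \left(-48\right) \frac{116547}{244} = - \frac{1398564}{61}$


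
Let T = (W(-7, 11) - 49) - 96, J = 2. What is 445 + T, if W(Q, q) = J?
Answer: 302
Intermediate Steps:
W(Q, q) = 2
T = -143 (T = (2 - 49) - 96 = -47 - 96 = -143)
445 + T = 445 - 143 = 302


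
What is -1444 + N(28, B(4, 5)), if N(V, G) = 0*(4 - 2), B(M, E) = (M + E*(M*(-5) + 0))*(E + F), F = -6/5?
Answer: -1444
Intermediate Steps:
F = -6/5 (F = -6*⅕ = -6/5 ≈ -1.2000)
B(M, E) = (-6/5 + E)*(M - 5*E*M) (B(M, E) = (M + E*(M*(-5) + 0))*(E - 6/5) = (M + E*(-5*M + 0))*(-6/5 + E) = (M + E*(-5*M))*(-6/5 + E) = (M - 5*E*M)*(-6/5 + E) = (-6/5 + E)*(M - 5*E*M))
N(V, G) = 0 (N(V, G) = 0*2 = 0)
-1444 + N(28, B(4, 5)) = -1444 + 0 = -1444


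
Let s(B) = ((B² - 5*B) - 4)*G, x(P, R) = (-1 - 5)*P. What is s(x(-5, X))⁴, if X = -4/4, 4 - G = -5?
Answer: 2032007692217616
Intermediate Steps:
G = 9 (G = 4 - 1*(-5) = 4 + 5 = 9)
X = -1 (X = -4*¼ = -1)
x(P, R) = -6*P
s(B) = -36 - 45*B + 9*B² (s(B) = ((B² - 5*B) - 4)*9 = (-4 + B² - 5*B)*9 = -36 - 45*B + 9*B²)
s(x(-5, X))⁴ = (-36 - (-270)*(-5) + 9*(-6*(-5))²)⁴ = (-36 - 45*30 + 9*30²)⁴ = (-36 - 1350 + 9*900)⁴ = (-36 - 1350 + 8100)⁴ = 6714⁴ = 2032007692217616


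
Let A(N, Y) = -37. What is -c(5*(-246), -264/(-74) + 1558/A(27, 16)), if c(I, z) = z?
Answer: 1426/37 ≈ 38.541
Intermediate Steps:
-c(5*(-246), -264/(-74) + 1558/A(27, 16)) = -(-264/(-74) + 1558/(-37)) = -(-264*(-1/74) + 1558*(-1/37)) = -(132/37 - 1558/37) = -1*(-1426/37) = 1426/37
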